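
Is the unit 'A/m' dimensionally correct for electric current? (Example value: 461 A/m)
No

electric current has SI base units: A
A/m does NOT reduce to A; a valid unit for electric current would be e.g. A.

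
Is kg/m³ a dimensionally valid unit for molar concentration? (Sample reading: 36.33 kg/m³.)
No

molar concentration has SI base units: mol / m^3
kg/m³ does NOT reduce to mol / m^3; a valid unit for molar concentration would be e.g. mol/m³.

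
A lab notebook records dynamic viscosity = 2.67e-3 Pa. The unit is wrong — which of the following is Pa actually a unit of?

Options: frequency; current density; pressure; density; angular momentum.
pressure

dynamic viscosity should have units dimensionally equivalent to kg / (m * s) (e.g. Pa·s).
The given unit 'Pa' reduces to kg / (m * s^2). Of the listed options, that is the dimensionality of pressure.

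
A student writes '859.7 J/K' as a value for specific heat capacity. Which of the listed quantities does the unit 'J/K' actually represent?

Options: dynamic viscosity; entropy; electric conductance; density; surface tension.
entropy

specific heat capacity should have units dimensionally equivalent to m^2 / (s^2 * K) (e.g. J/(kg·K)).
The given unit 'J/K' reduces to kg * m^2 / (s^2 * K). Of the listed options, that is the dimensionality of entropy.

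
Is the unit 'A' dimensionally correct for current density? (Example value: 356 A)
No

current density has SI base units: A / m^2
A does NOT reduce to A / m^2; a valid unit for current density would be e.g. A/m².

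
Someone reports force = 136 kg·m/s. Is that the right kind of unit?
No

force has SI base units: kg * m / s^2
kg·m/s does NOT reduce to kg * m / s^2; a valid unit for force would be e.g. N.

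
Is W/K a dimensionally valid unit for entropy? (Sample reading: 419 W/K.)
No

entropy has SI base units: kg * m^2 / (s^2 * K)
W/K does NOT reduce to kg * m^2 / (s^2 * K); a valid unit for entropy would be e.g. J/K.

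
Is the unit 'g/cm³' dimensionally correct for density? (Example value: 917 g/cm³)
Yes

density has SI base units: kg / m^3
g/cm³ reduces to the same SI base units, so it is a valid unit for density.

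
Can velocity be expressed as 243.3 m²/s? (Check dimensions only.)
No

velocity has SI base units: m / s
m²/s does NOT reduce to m / s; a valid unit for velocity would be e.g. m/s.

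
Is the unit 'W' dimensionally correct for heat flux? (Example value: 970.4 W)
No

heat flux has SI base units: kg / s^3
W does NOT reduce to kg / s^3; a valid unit for heat flux would be e.g. W/m².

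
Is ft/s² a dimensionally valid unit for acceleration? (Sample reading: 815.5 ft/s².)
Yes

acceleration has SI base units: m / s^2
ft/s² reduces to the same SI base units, so it is a valid unit for acceleration.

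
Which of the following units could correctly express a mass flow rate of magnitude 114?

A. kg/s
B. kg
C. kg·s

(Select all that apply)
A

mass flow rate has SI base units: kg / s

Checking each option against kg / s:
  A. kg/s: ✓ matches
  B. kg: ✗ does not match
  C. kg·s: ✗ does not match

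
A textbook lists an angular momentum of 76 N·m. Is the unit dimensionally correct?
No

angular momentum has SI base units: kg * m^2 / s
N·m does NOT reduce to kg * m^2 / s; a valid unit for angular momentum would be e.g. kg·m²/s.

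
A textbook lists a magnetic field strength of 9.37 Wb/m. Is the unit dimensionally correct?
No

magnetic field strength has SI base units: A / m
Wb/m does NOT reduce to A / m; a valid unit for magnetic field strength would be e.g. A/m.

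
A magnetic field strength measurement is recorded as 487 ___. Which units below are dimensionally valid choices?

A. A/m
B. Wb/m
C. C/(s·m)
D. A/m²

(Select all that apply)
A, C

magnetic field strength has SI base units: A / m

Checking each option against A / m:
  A. A/m: ✓ matches
  B. Wb/m: ✗ does not match
  C. C/(s·m): ✓ matches
  D. A/m²: ✗ does not match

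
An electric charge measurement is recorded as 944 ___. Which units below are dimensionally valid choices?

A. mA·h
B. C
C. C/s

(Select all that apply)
A, B

electric charge has SI base units: A * s

Checking each option against A * s:
  A. mA·h: ✓ matches
  B. C: ✓ matches
  C. C/s: ✗ does not match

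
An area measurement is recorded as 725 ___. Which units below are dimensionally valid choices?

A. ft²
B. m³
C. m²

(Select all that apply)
A, C

area has SI base units: m^2

Checking each option against m^2:
  A. ft²: ✓ matches
  B. m³: ✗ does not match
  C. m²: ✓ matches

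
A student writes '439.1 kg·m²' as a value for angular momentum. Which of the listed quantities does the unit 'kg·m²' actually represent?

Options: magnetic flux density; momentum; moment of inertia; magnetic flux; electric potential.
moment of inertia

angular momentum should have units dimensionally equivalent to kg * m^2 / s (e.g. kg·m²/s).
The given unit 'kg·m²' reduces to kg * m^2. Of the listed options, that is the dimensionality of moment of inertia.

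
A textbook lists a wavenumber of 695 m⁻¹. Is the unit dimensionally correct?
Yes

wavenumber has SI base units: 1 / m
m⁻¹ reduces to the same SI base units, so it is a valid unit for wavenumber.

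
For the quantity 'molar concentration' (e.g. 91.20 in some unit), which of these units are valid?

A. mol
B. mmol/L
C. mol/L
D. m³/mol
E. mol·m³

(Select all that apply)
B, C

molar concentration has SI base units: mol / m^3

Checking each option against mol / m^3:
  A. mol: ✗ does not match
  B. mmol/L: ✓ matches
  C. mol/L: ✓ matches
  D. m³/mol: ✗ does not match
  E. mol·m³: ✗ does not match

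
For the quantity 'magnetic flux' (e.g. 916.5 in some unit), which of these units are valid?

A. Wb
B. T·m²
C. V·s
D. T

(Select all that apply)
A, B, C

magnetic flux has SI base units: kg * m^2 / (A * s^2)

Checking each option against kg * m^2 / (A * s^2):
  A. Wb: ✓ matches
  B. T·m²: ✓ matches
  C. V·s: ✓ matches
  D. T: ✗ does not match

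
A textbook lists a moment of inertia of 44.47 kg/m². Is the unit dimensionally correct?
No

moment of inertia has SI base units: kg * m^2
kg/m² does NOT reduce to kg * m^2; a valid unit for moment of inertia would be e.g. kg·m².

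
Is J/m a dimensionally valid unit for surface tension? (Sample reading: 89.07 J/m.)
No

surface tension has SI base units: kg / s^2
J/m does NOT reduce to kg / s^2; a valid unit for surface tension would be e.g. N/m.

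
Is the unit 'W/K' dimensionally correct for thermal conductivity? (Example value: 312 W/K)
No

thermal conductivity has SI base units: kg * m / (s^3 * K)
W/K does NOT reduce to kg * m / (s^3 * K); a valid unit for thermal conductivity would be e.g. W/(m·K).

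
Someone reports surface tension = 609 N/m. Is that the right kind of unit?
Yes

surface tension has SI base units: kg / s^2
N/m reduces to the same SI base units, so it is a valid unit for surface tension.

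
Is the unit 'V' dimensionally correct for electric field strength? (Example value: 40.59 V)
No

electric field strength has SI base units: kg * m / (A * s^3)
V does NOT reduce to kg * m / (A * s^3); a valid unit for electric field strength would be e.g. V/m.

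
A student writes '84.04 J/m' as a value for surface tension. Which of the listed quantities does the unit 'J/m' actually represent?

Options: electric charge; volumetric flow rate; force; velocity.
force

surface tension should have units dimensionally equivalent to kg / s^2 (e.g. N/m).
The given unit 'J/m' reduces to kg * m / s^2. Of the listed options, that is the dimensionality of force.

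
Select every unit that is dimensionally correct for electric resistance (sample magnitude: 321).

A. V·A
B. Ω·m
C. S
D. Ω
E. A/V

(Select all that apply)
D

electric resistance has SI base units: kg * m^2 / (A^2 * s^3)

Checking each option against kg * m^2 / (A^2 * s^3):
  A. V·A: ✗ does not match
  B. Ω·m: ✗ does not match
  C. S: ✗ does not match
  D. Ω: ✓ matches
  E. A/V: ✗ does not match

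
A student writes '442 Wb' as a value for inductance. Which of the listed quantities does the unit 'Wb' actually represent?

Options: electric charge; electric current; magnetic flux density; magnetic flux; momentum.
magnetic flux

inductance should have units dimensionally equivalent to kg * m^2 / (A^2 * s^2) (e.g. H).
The given unit 'Wb' reduces to kg * m^2 / (A * s^2). Of the listed options, that is the dimensionality of magnetic flux.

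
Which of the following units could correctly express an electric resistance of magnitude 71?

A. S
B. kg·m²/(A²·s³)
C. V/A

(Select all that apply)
B, C

electric resistance has SI base units: kg * m^2 / (A^2 * s^3)

Checking each option against kg * m^2 / (A^2 * s^3):
  A. S: ✗ does not match
  B. kg·m²/(A²·s³): ✓ matches
  C. V/A: ✓ matches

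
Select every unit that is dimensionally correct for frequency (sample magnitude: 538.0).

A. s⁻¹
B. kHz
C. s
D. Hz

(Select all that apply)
A, B, D

frequency has SI base units: 1 / s

Checking each option against 1 / s:
  A. s⁻¹: ✓ matches
  B. kHz: ✓ matches
  C. s: ✗ does not match
  D. Hz: ✓ matches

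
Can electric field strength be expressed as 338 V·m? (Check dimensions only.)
No

electric field strength has SI base units: kg * m / (A * s^3)
V·m does NOT reduce to kg * m / (A * s^3); a valid unit for electric field strength would be e.g. V/m.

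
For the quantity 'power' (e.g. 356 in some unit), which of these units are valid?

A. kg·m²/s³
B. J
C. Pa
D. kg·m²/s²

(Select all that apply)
A

power has SI base units: kg * m^2 / s^3

Checking each option against kg * m^2 / s^3:
  A. kg·m²/s³: ✓ matches
  B. J: ✗ does not match
  C. Pa: ✗ does not match
  D. kg·m²/s²: ✗ does not match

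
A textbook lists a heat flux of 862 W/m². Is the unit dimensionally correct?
Yes

heat flux has SI base units: kg / s^3
W/m² reduces to the same SI base units, so it is a valid unit for heat flux.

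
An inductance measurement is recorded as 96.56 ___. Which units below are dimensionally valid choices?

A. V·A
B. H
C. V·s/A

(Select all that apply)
B, C

inductance has SI base units: kg * m^2 / (A^2 * s^2)

Checking each option against kg * m^2 / (A^2 * s^2):
  A. V·A: ✗ does not match
  B. H: ✓ matches
  C. V·s/A: ✓ matches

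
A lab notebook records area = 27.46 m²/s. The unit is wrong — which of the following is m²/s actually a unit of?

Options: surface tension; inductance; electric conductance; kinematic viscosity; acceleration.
kinematic viscosity

area should have units dimensionally equivalent to m^2 (e.g. m²).
The given unit 'm²/s' reduces to m^2 / s. Of the listed options, that is the dimensionality of kinematic viscosity.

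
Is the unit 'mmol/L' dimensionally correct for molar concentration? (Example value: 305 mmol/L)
Yes

molar concentration has SI base units: mol / m^3
mmol/L reduces to the same SI base units, so it is a valid unit for molar concentration.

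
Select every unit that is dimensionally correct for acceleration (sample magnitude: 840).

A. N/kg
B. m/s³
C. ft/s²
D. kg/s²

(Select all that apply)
A, C

acceleration has SI base units: m / s^2

Checking each option against m / s^2:
  A. N/kg: ✓ matches
  B. m/s³: ✗ does not match
  C. ft/s²: ✓ matches
  D. kg/s²: ✗ does not match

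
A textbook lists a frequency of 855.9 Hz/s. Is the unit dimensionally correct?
No

frequency has SI base units: 1 / s
Hz/s does NOT reduce to 1 / s; a valid unit for frequency would be e.g. Hz.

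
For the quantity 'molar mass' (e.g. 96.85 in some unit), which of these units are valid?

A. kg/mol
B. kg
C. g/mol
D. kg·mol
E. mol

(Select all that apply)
A, C

molar mass has SI base units: kg / mol

Checking each option against kg / mol:
  A. kg/mol: ✓ matches
  B. kg: ✗ does not match
  C. g/mol: ✓ matches
  D. kg·mol: ✗ does not match
  E. mol: ✗ does not match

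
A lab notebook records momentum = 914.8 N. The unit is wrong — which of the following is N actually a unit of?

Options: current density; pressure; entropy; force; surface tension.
force

momentum should have units dimensionally equivalent to kg * m / s (e.g. kg·m/s).
The given unit 'N' reduces to kg * m / s^2. Of the listed options, that is the dimensionality of force.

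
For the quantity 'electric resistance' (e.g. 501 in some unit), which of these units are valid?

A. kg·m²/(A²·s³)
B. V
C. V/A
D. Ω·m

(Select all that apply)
A, C

electric resistance has SI base units: kg * m^2 / (A^2 * s^3)

Checking each option against kg * m^2 / (A^2 * s^3):
  A. kg·m²/(A²·s³): ✓ matches
  B. V: ✗ does not match
  C. V/A: ✓ matches
  D. Ω·m: ✗ does not match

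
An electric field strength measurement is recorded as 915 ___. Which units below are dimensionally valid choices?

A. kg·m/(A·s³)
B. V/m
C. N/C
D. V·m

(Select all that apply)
A, B, C

electric field strength has SI base units: kg * m / (A * s^3)

Checking each option against kg * m / (A * s^3):
  A. kg·m/(A·s³): ✓ matches
  B. V/m: ✓ matches
  C. N/C: ✓ matches
  D. V·m: ✗ does not match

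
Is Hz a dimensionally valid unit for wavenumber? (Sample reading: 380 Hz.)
No

wavenumber has SI base units: 1 / m
Hz does NOT reduce to 1 / m; a valid unit for wavenumber would be e.g. 1/m.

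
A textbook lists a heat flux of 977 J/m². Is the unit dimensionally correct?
No

heat flux has SI base units: kg / s^3
J/m² does NOT reduce to kg / s^3; a valid unit for heat flux would be e.g. W/m².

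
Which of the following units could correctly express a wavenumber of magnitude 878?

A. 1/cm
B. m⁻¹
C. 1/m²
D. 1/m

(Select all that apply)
A, B, D

wavenumber has SI base units: 1 / m

Checking each option against 1 / m:
  A. 1/cm: ✓ matches
  B. m⁻¹: ✓ matches
  C. 1/m²: ✗ does not match
  D. 1/m: ✓ matches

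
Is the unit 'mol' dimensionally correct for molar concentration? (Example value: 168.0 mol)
No

molar concentration has SI base units: mol / m^3
mol does NOT reduce to mol / m^3; a valid unit for molar concentration would be e.g. mol/m³.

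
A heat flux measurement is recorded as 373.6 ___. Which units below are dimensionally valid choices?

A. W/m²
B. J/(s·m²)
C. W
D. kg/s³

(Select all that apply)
A, B, D

heat flux has SI base units: kg / s^3

Checking each option against kg / s^3:
  A. W/m²: ✓ matches
  B. J/(s·m²): ✓ matches
  C. W: ✗ does not match
  D. kg/s³: ✓ matches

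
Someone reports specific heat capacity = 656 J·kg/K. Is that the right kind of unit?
No

specific heat capacity has SI base units: m^2 / (s^2 * K)
J·kg/K does NOT reduce to m^2 / (s^2 * K); a valid unit for specific heat capacity would be e.g. J/(kg·K).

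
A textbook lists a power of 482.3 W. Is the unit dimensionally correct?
Yes

power has SI base units: kg * m^2 / s^3
W reduces to the same SI base units, so it is a valid unit for power.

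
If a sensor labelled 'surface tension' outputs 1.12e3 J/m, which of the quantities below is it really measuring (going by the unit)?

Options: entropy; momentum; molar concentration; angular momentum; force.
force

surface tension should have units dimensionally equivalent to kg / s^2 (e.g. N/m).
The given unit 'J/m' reduces to kg * m / s^2. Of the listed options, that is the dimensionality of force.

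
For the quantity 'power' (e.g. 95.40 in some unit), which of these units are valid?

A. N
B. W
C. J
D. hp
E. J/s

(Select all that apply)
B, D, E

power has SI base units: kg * m^2 / s^3

Checking each option against kg * m^2 / s^3:
  A. N: ✗ does not match
  B. W: ✓ matches
  C. J: ✗ does not match
  D. hp: ✓ matches
  E. J/s: ✓ matches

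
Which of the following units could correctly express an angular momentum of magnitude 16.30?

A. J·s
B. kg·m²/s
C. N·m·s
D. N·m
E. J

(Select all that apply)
A, B, C

angular momentum has SI base units: kg * m^2 / s

Checking each option against kg * m^2 / s:
  A. J·s: ✓ matches
  B. kg·m²/s: ✓ matches
  C. N·m·s: ✓ matches
  D. N·m: ✗ does not match
  E. J: ✗ does not match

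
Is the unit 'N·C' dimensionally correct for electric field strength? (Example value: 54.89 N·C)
No

electric field strength has SI base units: kg * m / (A * s^3)
N·C does NOT reduce to kg * m / (A * s^3); a valid unit for electric field strength would be e.g. V/m.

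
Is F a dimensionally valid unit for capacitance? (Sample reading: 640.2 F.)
Yes

capacitance has SI base units: A^2 * s^4 / (kg * m^2)
F reduces to the same SI base units, so it is a valid unit for capacitance.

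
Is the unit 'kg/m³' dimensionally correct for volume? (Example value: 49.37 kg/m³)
No

volume has SI base units: m^3
kg/m³ does NOT reduce to m^3; a valid unit for volume would be e.g. m³.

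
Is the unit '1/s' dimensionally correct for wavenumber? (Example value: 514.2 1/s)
No

wavenumber has SI base units: 1 / m
1/s does NOT reduce to 1 / m; a valid unit for wavenumber would be e.g. 1/m.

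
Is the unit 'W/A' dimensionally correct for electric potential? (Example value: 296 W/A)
Yes

electric potential has SI base units: kg * m^2 / (A * s^3)
W/A reduces to the same SI base units, so it is a valid unit for electric potential.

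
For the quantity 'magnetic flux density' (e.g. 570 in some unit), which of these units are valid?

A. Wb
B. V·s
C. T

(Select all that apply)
C

magnetic flux density has SI base units: kg / (A * s^2)

Checking each option against kg / (A * s^2):
  A. Wb: ✗ does not match
  B. V·s: ✗ does not match
  C. T: ✓ matches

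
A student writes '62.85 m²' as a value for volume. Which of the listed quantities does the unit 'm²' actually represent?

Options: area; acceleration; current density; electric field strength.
area

volume should have units dimensionally equivalent to m^3 (e.g. m³).
The given unit 'm²' reduces to m^2. Of the listed options, that is the dimensionality of area.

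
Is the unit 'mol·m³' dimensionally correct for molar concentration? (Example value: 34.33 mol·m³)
No

molar concentration has SI base units: mol / m^3
mol·m³ does NOT reduce to mol / m^3; a valid unit for molar concentration would be e.g. mol/m³.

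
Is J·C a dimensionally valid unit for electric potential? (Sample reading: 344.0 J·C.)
No

electric potential has SI base units: kg * m^2 / (A * s^3)
J·C does NOT reduce to kg * m^2 / (A * s^3); a valid unit for electric potential would be e.g. V.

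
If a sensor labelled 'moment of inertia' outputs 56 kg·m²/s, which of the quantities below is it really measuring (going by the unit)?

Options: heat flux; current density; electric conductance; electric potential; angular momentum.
angular momentum

moment of inertia should have units dimensionally equivalent to kg * m^2 (e.g. kg·m²).
The given unit 'kg·m²/s' reduces to kg * m^2 / s. Of the listed options, that is the dimensionality of angular momentum.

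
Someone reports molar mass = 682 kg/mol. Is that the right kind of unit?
Yes

molar mass has SI base units: kg / mol
kg/mol reduces to the same SI base units, so it is a valid unit for molar mass.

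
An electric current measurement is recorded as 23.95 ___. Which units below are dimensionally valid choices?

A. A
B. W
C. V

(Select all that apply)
A

electric current has SI base units: A

Checking each option against A:
  A. A: ✓ matches
  B. W: ✗ does not match
  C. V: ✗ does not match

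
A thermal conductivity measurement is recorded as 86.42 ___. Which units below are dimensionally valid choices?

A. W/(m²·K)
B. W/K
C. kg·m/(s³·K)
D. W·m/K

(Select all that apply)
C

thermal conductivity has SI base units: kg * m / (s^3 * K)

Checking each option against kg * m / (s^3 * K):
  A. W/(m²·K): ✗ does not match
  B. W/K: ✗ does not match
  C. kg·m/(s³·K): ✓ matches
  D. W·m/K: ✗ does not match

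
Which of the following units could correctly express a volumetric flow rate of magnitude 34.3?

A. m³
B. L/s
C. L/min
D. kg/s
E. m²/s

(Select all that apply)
B, C

volumetric flow rate has SI base units: m^3 / s

Checking each option against m^3 / s:
  A. m³: ✗ does not match
  B. L/s: ✓ matches
  C. L/min: ✓ matches
  D. kg/s: ✗ does not match
  E. m²/s: ✗ does not match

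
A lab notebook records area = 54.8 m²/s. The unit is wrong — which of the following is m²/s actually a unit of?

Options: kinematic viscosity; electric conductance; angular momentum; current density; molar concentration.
kinematic viscosity

area should have units dimensionally equivalent to m^2 (e.g. m²).
The given unit 'm²/s' reduces to m^2 / s. Of the listed options, that is the dimensionality of kinematic viscosity.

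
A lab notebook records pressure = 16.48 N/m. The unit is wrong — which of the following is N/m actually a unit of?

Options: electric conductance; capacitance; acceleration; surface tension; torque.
surface tension

pressure should have units dimensionally equivalent to kg / (m * s^2) (e.g. Pa).
The given unit 'N/m' reduces to kg / s^2. Of the listed options, that is the dimensionality of surface tension.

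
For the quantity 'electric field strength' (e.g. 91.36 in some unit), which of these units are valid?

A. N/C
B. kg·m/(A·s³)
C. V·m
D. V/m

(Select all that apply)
A, B, D

electric field strength has SI base units: kg * m / (A * s^3)

Checking each option against kg * m / (A * s^3):
  A. N/C: ✓ matches
  B. kg·m/(A·s³): ✓ matches
  C. V·m: ✗ does not match
  D. V/m: ✓ matches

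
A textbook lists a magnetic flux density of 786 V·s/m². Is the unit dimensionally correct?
Yes

magnetic flux density has SI base units: kg / (A * s^2)
V·s/m² reduces to the same SI base units, so it is a valid unit for magnetic flux density.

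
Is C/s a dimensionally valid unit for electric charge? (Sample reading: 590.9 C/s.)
No

electric charge has SI base units: A * s
C/s does NOT reduce to A * s; a valid unit for electric charge would be e.g. C.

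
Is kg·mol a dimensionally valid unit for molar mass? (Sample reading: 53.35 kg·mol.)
No

molar mass has SI base units: kg / mol
kg·mol does NOT reduce to kg / mol; a valid unit for molar mass would be e.g. kg/mol.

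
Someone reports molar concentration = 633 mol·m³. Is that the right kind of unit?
No

molar concentration has SI base units: mol / m^3
mol·m³ does NOT reduce to mol / m^3; a valid unit for molar concentration would be e.g. mol/m³.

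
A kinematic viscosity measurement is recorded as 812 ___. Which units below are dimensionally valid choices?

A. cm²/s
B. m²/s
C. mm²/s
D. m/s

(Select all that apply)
A, B, C

kinematic viscosity has SI base units: m^2 / s

Checking each option against m^2 / s:
  A. cm²/s: ✓ matches
  B. m²/s: ✓ matches
  C. mm²/s: ✓ matches
  D. m/s: ✗ does not match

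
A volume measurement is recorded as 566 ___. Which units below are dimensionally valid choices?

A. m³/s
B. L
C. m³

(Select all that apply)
B, C

volume has SI base units: m^3

Checking each option against m^3:
  A. m³/s: ✗ does not match
  B. L: ✓ matches
  C. m³: ✓ matches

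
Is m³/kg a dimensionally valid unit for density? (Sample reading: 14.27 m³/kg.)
No

density has SI base units: kg / m^3
m³/kg does NOT reduce to kg / m^3; a valid unit for density would be e.g. kg/m³.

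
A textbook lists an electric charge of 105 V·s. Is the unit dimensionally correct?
No

electric charge has SI base units: A * s
V·s does NOT reduce to A * s; a valid unit for electric charge would be e.g. C.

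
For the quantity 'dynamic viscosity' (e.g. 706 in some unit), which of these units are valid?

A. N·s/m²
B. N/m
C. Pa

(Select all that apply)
A

dynamic viscosity has SI base units: kg / (m * s)

Checking each option against kg / (m * s):
  A. N·s/m²: ✓ matches
  B. N/m: ✗ does not match
  C. Pa: ✗ does not match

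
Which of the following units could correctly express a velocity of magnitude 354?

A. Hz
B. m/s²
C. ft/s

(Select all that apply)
C

velocity has SI base units: m / s

Checking each option against m / s:
  A. Hz: ✗ does not match
  B. m/s²: ✗ does not match
  C. ft/s: ✓ matches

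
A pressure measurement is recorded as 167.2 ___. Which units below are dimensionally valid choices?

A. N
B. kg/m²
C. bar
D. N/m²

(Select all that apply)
C, D

pressure has SI base units: kg / (m * s^2)

Checking each option against kg / (m * s^2):
  A. N: ✗ does not match
  B. kg/m²: ✗ does not match
  C. bar: ✓ matches
  D. N/m²: ✓ matches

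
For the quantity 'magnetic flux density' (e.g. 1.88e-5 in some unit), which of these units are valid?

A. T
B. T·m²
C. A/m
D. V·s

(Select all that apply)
A

magnetic flux density has SI base units: kg / (A * s^2)

Checking each option against kg / (A * s^2):
  A. T: ✓ matches
  B. T·m²: ✗ does not match
  C. A/m: ✗ does not match
  D. V·s: ✗ does not match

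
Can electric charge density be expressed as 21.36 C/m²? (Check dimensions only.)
No

electric charge density has SI base units: A * s / m^3
C/m² does NOT reduce to A * s / m^3; a valid unit for electric charge density would be e.g. C/m³.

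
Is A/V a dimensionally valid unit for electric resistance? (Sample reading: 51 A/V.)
No

electric resistance has SI base units: kg * m^2 / (A^2 * s^3)
A/V does NOT reduce to kg * m^2 / (A^2 * s^3); a valid unit for electric resistance would be e.g. Ω.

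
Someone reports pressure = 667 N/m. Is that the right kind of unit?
No

pressure has SI base units: kg / (m * s^2)
N/m does NOT reduce to kg / (m * s^2); a valid unit for pressure would be e.g. Pa.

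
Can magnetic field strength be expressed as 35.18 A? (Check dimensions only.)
No

magnetic field strength has SI base units: A / m
A does NOT reduce to A / m; a valid unit for magnetic field strength would be e.g. A/m.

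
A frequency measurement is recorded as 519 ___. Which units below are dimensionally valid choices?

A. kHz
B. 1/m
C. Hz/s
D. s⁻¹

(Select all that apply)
A, D

frequency has SI base units: 1 / s

Checking each option against 1 / s:
  A. kHz: ✓ matches
  B. 1/m: ✗ does not match
  C. Hz/s: ✗ does not match
  D. s⁻¹: ✓ matches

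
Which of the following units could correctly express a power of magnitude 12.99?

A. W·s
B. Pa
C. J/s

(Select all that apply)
C

power has SI base units: kg * m^2 / s^3

Checking each option against kg * m^2 / s^3:
  A. W·s: ✗ does not match
  B. Pa: ✗ does not match
  C. J/s: ✓ matches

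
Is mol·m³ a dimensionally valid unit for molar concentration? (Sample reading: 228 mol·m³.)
No

molar concentration has SI base units: mol / m^3
mol·m³ does NOT reduce to mol / m^3; a valid unit for molar concentration would be e.g. mol/m³.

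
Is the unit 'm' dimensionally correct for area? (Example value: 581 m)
No

area has SI base units: m^2
m does NOT reduce to m^2; a valid unit for area would be e.g. m².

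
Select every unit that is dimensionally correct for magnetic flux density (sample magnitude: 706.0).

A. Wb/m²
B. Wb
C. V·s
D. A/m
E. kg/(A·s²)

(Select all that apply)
A, E

magnetic flux density has SI base units: kg / (A * s^2)

Checking each option against kg / (A * s^2):
  A. Wb/m²: ✓ matches
  B. Wb: ✗ does not match
  C. V·s: ✗ does not match
  D. A/m: ✗ does not match
  E. kg/(A·s²): ✓ matches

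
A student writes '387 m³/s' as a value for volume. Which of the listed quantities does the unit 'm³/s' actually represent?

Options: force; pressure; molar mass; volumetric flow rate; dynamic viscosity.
volumetric flow rate

volume should have units dimensionally equivalent to m^3 (e.g. m³).
The given unit 'm³/s' reduces to m^3 / s. Of the listed options, that is the dimensionality of volumetric flow rate.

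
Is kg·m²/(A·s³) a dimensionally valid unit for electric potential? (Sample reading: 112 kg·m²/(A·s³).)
Yes

electric potential has SI base units: kg * m^2 / (A * s^3)
kg·m²/(A·s³) reduces to the same SI base units, so it is a valid unit for electric potential.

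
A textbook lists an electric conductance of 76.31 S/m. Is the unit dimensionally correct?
No

electric conductance has SI base units: A^2 * s^3 / (kg * m^2)
S/m does NOT reduce to A^2 * s^3 / (kg * m^2); a valid unit for electric conductance would be e.g. S.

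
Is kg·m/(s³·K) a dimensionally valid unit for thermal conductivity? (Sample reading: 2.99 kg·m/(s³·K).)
Yes

thermal conductivity has SI base units: kg * m / (s^3 * K)
kg·m/(s³·K) reduces to the same SI base units, so it is a valid unit for thermal conductivity.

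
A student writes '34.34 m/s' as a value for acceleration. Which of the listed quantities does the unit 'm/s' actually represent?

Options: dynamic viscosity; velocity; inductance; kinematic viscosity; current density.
velocity

acceleration should have units dimensionally equivalent to m / s^2 (e.g. m/s²).
The given unit 'm/s' reduces to m / s. Of the listed options, that is the dimensionality of velocity.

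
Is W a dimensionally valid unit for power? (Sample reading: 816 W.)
Yes

power has SI base units: kg * m^2 / s^3
W reduces to the same SI base units, so it is a valid unit for power.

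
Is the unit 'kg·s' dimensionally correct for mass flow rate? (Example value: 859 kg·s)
No

mass flow rate has SI base units: kg / s
kg·s does NOT reduce to kg / s; a valid unit for mass flow rate would be e.g. kg/s.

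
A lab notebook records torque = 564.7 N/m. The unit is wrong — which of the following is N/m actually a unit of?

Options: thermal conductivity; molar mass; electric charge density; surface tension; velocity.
surface tension

torque should have units dimensionally equivalent to kg * m^2 / s^2 (e.g. N·m).
The given unit 'N/m' reduces to kg / s^2. Of the listed options, that is the dimensionality of surface tension.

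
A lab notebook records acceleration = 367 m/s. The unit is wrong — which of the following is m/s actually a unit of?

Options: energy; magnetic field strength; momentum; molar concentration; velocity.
velocity

acceleration should have units dimensionally equivalent to m / s^2 (e.g. m/s²).
The given unit 'm/s' reduces to m / s. Of the listed options, that is the dimensionality of velocity.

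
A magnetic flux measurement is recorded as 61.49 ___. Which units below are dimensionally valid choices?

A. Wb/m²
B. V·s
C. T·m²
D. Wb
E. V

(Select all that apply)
B, C, D

magnetic flux has SI base units: kg * m^2 / (A * s^2)

Checking each option against kg * m^2 / (A * s^2):
  A. Wb/m²: ✗ does not match
  B. V·s: ✓ matches
  C. T·m²: ✓ matches
  D. Wb: ✓ matches
  E. V: ✗ does not match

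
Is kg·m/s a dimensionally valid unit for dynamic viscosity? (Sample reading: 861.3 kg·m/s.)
No

dynamic viscosity has SI base units: kg / (m * s)
kg·m/s does NOT reduce to kg / (m * s); a valid unit for dynamic viscosity would be e.g. Pa·s.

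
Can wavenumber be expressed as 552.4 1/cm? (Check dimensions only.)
Yes

wavenumber has SI base units: 1 / m
1/cm reduces to the same SI base units, so it is a valid unit for wavenumber.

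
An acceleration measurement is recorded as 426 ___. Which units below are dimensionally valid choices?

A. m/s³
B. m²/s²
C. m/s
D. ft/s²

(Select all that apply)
D

acceleration has SI base units: m / s^2

Checking each option against m / s^2:
  A. m/s³: ✗ does not match
  B. m²/s²: ✗ does not match
  C. m/s: ✗ does not match
  D. ft/s²: ✓ matches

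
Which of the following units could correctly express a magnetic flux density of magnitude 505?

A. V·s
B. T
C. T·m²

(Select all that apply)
B

magnetic flux density has SI base units: kg / (A * s^2)

Checking each option against kg / (A * s^2):
  A. V·s: ✗ does not match
  B. T: ✓ matches
  C. T·m²: ✗ does not match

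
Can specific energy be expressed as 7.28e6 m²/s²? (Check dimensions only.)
Yes

specific energy has SI base units: m^2 / s^2
m²/s² reduces to the same SI base units, so it is a valid unit for specific energy.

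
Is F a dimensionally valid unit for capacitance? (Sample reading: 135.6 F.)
Yes

capacitance has SI base units: A^2 * s^4 / (kg * m^2)
F reduces to the same SI base units, so it is a valid unit for capacitance.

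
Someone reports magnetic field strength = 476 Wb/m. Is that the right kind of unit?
No

magnetic field strength has SI base units: A / m
Wb/m does NOT reduce to A / m; a valid unit for magnetic field strength would be e.g. A/m.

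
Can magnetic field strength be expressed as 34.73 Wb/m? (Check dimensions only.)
No

magnetic field strength has SI base units: A / m
Wb/m does NOT reduce to A / m; a valid unit for magnetic field strength would be e.g. A/m.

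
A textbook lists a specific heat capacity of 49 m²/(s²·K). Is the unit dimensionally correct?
Yes

specific heat capacity has SI base units: m^2 / (s^2 * K)
m²/(s²·K) reduces to the same SI base units, so it is a valid unit for specific heat capacity.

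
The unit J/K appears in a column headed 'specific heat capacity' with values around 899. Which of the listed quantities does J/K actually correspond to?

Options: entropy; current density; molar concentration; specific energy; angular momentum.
entropy

specific heat capacity should have units dimensionally equivalent to m^2 / (s^2 * K) (e.g. J/(kg·K)).
The given unit 'J/K' reduces to kg * m^2 / (s^2 * K). Of the listed options, that is the dimensionality of entropy.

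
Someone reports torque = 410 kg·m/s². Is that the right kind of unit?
No

torque has SI base units: kg * m^2 / s^2
kg·m/s² does NOT reduce to kg * m^2 / s^2; a valid unit for torque would be e.g. N·m.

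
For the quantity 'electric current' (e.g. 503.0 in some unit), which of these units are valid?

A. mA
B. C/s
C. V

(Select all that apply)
A, B

electric current has SI base units: A

Checking each option against A:
  A. mA: ✓ matches
  B. C/s: ✓ matches
  C. V: ✗ does not match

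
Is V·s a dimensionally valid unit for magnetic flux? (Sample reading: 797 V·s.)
Yes

magnetic flux has SI base units: kg * m^2 / (A * s^2)
V·s reduces to the same SI base units, so it is a valid unit for magnetic flux.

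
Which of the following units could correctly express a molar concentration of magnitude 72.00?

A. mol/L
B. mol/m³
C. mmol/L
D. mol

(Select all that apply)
A, B, C

molar concentration has SI base units: mol / m^3

Checking each option against mol / m^3:
  A. mol/L: ✓ matches
  B. mol/m³: ✓ matches
  C. mmol/L: ✓ matches
  D. mol: ✗ does not match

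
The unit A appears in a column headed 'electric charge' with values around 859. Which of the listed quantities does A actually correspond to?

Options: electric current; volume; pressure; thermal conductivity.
electric current

electric charge should have units dimensionally equivalent to A * s (e.g. C).
The given unit 'A' reduces to A. Of the listed options, that is the dimensionality of electric current.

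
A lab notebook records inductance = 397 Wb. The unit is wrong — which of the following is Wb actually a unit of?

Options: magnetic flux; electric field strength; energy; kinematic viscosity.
magnetic flux

inductance should have units dimensionally equivalent to kg * m^2 / (A^2 * s^2) (e.g. H).
The given unit 'Wb' reduces to kg * m^2 / (A * s^2). Of the listed options, that is the dimensionality of magnetic flux.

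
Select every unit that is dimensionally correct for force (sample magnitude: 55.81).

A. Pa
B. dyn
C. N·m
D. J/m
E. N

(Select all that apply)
B, D, E

force has SI base units: kg * m / s^2

Checking each option against kg * m / s^2:
  A. Pa: ✗ does not match
  B. dyn: ✓ matches
  C. N·m: ✗ does not match
  D. J/m: ✓ matches
  E. N: ✓ matches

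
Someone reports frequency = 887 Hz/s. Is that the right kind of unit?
No

frequency has SI base units: 1 / s
Hz/s does NOT reduce to 1 / s; a valid unit for frequency would be e.g. Hz.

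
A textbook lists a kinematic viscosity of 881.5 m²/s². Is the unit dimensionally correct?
No

kinematic viscosity has SI base units: m^2 / s
m²/s² does NOT reduce to m^2 / s; a valid unit for kinematic viscosity would be e.g. m²/s.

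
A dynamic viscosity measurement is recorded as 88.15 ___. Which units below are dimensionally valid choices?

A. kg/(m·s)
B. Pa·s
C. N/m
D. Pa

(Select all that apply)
A, B

dynamic viscosity has SI base units: kg / (m * s)

Checking each option against kg / (m * s):
  A. kg/(m·s): ✓ matches
  B. Pa·s: ✓ matches
  C. N/m: ✗ does not match
  D. Pa: ✗ does not match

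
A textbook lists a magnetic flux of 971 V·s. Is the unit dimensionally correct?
Yes

magnetic flux has SI base units: kg * m^2 / (A * s^2)
V·s reduces to the same SI base units, so it is a valid unit for magnetic flux.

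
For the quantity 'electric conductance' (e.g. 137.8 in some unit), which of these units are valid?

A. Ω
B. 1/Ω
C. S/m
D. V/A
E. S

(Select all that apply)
B, E

electric conductance has SI base units: A^2 * s^3 / (kg * m^2)

Checking each option against A^2 * s^3 / (kg * m^2):
  A. Ω: ✗ does not match
  B. 1/Ω: ✓ matches
  C. S/m: ✗ does not match
  D. V/A: ✗ does not match
  E. S: ✓ matches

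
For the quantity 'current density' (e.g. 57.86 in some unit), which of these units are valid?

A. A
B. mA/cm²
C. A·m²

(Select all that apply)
B

current density has SI base units: A / m^2

Checking each option against A / m^2:
  A. A: ✗ does not match
  B. mA/cm²: ✓ matches
  C. A·m²: ✗ does not match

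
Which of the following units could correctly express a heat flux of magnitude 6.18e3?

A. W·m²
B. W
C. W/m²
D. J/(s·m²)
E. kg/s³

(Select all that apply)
C, D, E

heat flux has SI base units: kg / s^3

Checking each option against kg / s^3:
  A. W·m²: ✗ does not match
  B. W: ✗ does not match
  C. W/m²: ✓ matches
  D. J/(s·m²): ✓ matches
  E. kg/s³: ✓ matches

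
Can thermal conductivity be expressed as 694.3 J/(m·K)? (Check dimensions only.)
No

thermal conductivity has SI base units: kg * m / (s^3 * K)
J/(m·K) does NOT reduce to kg * m / (s^3 * K); a valid unit for thermal conductivity would be e.g. W/(m·K).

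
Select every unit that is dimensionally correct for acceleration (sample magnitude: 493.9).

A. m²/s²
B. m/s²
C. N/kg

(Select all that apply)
B, C

acceleration has SI base units: m / s^2

Checking each option against m / s^2:
  A. m²/s²: ✗ does not match
  B. m/s²: ✓ matches
  C. N/kg: ✓ matches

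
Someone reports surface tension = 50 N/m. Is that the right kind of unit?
Yes

surface tension has SI base units: kg / s^2
N/m reduces to the same SI base units, so it is a valid unit for surface tension.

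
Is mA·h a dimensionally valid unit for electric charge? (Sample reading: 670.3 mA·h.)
Yes

electric charge has SI base units: A * s
mA·h reduces to the same SI base units, so it is a valid unit for electric charge.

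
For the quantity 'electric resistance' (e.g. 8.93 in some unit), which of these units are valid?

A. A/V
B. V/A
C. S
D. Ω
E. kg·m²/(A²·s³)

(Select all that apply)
B, D, E

electric resistance has SI base units: kg * m^2 / (A^2 * s^3)

Checking each option against kg * m^2 / (A^2 * s^3):
  A. A/V: ✗ does not match
  B. V/A: ✓ matches
  C. S: ✗ does not match
  D. Ω: ✓ matches
  E. kg·m²/(A²·s³): ✓ matches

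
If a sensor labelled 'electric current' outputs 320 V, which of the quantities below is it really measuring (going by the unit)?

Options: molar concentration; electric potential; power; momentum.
electric potential

electric current should have units dimensionally equivalent to A (e.g. A).
The given unit 'V' reduces to kg * m^2 / (A * s^3). Of the listed options, that is the dimensionality of electric potential.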